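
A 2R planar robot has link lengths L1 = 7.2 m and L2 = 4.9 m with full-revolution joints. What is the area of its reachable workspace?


r_max = L1 + L2 = 12.1 m
r_min = |L1 - L2| = 2.3 m
Area = pi*(r_max^2 - r_min^2)
= pi*(146.41 - 5.29)
= pi * 141.12
= 443.3416 m^2


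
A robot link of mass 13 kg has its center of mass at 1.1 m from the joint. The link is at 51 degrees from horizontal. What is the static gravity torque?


tau = m*g*L*cos(angle)
= 13 * 9.81 * 1.1 * cos(51 deg)
= 13 * 9.81 * 1.1 * 0.6293
= 88.283 Nm


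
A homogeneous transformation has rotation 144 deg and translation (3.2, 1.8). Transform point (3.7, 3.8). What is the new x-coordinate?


x' = cos(theta)*px - sin(theta)*py + tx
= -0.809*3.7 - 0.5878*3.8 + 3.2
= -2.0269


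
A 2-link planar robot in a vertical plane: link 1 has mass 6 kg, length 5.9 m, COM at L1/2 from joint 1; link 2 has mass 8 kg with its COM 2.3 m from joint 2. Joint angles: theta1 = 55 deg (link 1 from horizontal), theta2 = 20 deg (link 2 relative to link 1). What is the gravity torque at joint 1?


Horizontal distance from joint 1 to link-1 COM:
  x_c1 = (L1/2)*cos(t1) = 2.95 * 0.5736 = 1.6921 m
Horizontal distance from joint 1 to link-2 COM:
  x_c2 = L1*cos(t1) + Lc2*cos(t1+t2)
       = 5.9*0.5736 + 2.3*0.2588 = 3.9794 m
tau1 = m1*g*x_c1 + m2*g*x_c2
     = 6*9.81*1.6921 + 8*9.81*3.9794
     = 99.5941 + 312.3021
     = 411.8962 Nm


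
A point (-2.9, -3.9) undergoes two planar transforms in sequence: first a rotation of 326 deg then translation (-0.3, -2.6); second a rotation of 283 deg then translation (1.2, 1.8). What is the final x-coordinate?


After transform 1:
x1 = cos(326)*-2.9 - sin(326)*-3.9 + -0.3 = -4.8851
y1 = sin(326)*-2.9 + cos(326)*-3.9 + -2.6 = -4.2116
After transform 2:
x2 = cos(283)*-4.8851 - sin(283)*-4.2116 + 1.2
= -4.0025


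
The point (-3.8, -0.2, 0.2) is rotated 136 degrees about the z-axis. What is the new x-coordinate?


Rotation about z-axis: x' = x*cos(theta) - y*sin(theta)
= -3.8 * -0.7193 - -0.2 * 0.6947
= 2.8724


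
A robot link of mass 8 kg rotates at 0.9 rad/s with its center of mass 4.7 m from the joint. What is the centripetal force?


F = m * omega^2 * r
= 8 * 0.9^2 * 4.7
= 8 * 0.81 * 4.7
= 30.456 N


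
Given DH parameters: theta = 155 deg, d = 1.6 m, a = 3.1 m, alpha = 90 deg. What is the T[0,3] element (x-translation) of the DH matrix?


T[0,3] = a * cos(theta)
= 3.1 * cos(155 deg)
= 3.1 * -0.9063
= -2.8096


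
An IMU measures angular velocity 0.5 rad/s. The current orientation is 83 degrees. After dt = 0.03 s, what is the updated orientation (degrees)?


delta_theta = w * dt = 0.5 * 0.03 = 0.015 rad
= 0.8594 deg
theta_new = 83 + 0.8594 = 83.8594 deg


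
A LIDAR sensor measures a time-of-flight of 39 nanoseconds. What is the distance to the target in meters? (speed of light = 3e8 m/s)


tof = 39 ns = 3.9e-08 s
dist = c * tof / 2
= 3e8 * 3.9e-08 / 2
= 5.85 m


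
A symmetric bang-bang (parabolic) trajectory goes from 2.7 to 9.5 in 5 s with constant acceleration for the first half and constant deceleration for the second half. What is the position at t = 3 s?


Symmetric rest-to-rest: each phase covers (pf-p0)/2 in time T/2. 0.5*a*(T/2)^2 = (pf-p0)/2 => a = 4*(pf-p0)/T^2
a = 4*(9.5-2.7)/5^2 = 1.088
t = 3 is in the deceleration phase (t > T/2).
p = pf - 0.5*a*(T-t)^2 = 9.5 - 0.5*1.088*2^2
= 7.324


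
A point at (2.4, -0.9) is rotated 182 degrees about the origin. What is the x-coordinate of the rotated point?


x' = x*cos(theta) - y*sin(theta)
cos(182 deg) = -0.9994, sin(182 deg) = -0.0349
x' = 2.4 * -0.9994 - -0.9 * -0.0349
= -2.3985 - 0.0314
= -2.4299


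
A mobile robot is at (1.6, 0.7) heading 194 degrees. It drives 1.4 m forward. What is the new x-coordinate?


x_new = x0 + d*cos(theta)
= 1.6 + 1.4*cos(194)
= 1.6 + -1.3584
= 0.2416


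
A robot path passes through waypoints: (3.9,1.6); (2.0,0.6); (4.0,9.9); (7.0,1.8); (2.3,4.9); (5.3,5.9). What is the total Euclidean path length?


Segment lengths:
  seg1 = sqrt((-1.9)^2 + (-1.0)^2) = 2.1471
  seg2 = sqrt((2.0)^2 + (9.3)^2) = 9.5126
  seg3 = sqrt((3.0)^2 + (-8.1)^2) = 8.6377
  seg4 = sqrt((-4.7)^2 + (3.1)^2) = 5.6303
  seg5 = sqrt((3.0)^2 + (1.0)^2) = 3.1623
Total = 29.09


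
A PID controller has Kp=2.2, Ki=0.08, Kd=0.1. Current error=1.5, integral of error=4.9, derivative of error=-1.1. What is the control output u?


u = Kp*e + Ki*int(e) + Kd*de/dt
= 2.2*1.5 + 0.08*4.9 + 0.1*(-1.1)
= 3.3 + 0.392 + -0.11
= 3.582


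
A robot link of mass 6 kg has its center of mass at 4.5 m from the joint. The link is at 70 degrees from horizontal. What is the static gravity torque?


tau = m*g*L*cos(angle)
= 6 * 9.81 * 4.5 * cos(70 deg)
= 6 * 9.81 * 4.5 * 0.342
= 90.5909 Nm


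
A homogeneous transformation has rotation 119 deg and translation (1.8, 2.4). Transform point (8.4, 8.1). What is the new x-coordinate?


x' = cos(theta)*px - sin(theta)*py + tx
= -0.4848*8.4 - 0.8746*8.1 + 1.8
= -9.3568


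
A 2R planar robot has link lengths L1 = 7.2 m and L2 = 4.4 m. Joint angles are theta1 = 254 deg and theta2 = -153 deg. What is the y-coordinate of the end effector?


Convert angles to radians: theta1 = 4.4331, theta2 = -2.6704
y = L1*sin(theta1) + L2*sin(theta1+theta2)
y = -6.9211 + 4.3192
y = -2.6019


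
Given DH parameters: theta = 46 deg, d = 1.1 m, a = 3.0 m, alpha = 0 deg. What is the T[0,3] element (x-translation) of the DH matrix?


T[0,3] = a * cos(theta)
= 3.0 * cos(46 deg)
= 3.0 * 0.6947
= 2.084


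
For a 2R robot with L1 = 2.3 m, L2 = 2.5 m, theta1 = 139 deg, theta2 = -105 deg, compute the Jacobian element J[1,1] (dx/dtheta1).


J[1,1] = -L1*sin(t1) - L2*sin(t1+t2)
= -2.3*sin(139) - 2.5*sin(34)
= -2.9069


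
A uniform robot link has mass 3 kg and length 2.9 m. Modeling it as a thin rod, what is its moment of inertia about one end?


I = (1/3) * m * L^2
= (1/3) * 3 * 2.9^2
= 0.333333 * 3 * 8.41
= 8.41 kg*m^2


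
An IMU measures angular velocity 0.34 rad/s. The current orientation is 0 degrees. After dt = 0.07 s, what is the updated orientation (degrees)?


delta_theta = w * dt = 0.34 * 0.07 = 0.0238 rad
= 1.3636 deg
theta_new = 0 + 1.3636 = 1.3636 deg


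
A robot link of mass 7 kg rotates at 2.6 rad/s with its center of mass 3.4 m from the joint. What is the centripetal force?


F = m * omega^2 * r
= 7 * 2.6^2 * 3.4
= 7 * 6.76 * 3.4
= 160.888 N


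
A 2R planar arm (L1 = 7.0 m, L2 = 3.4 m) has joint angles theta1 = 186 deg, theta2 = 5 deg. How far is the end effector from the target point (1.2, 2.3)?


End effector via forward kinematics:
x = L1*cos(t1) + L2*cos(t1+t2) = -10.2992
y = L1*sin(t1) + L2*sin(t1+t2) = -1.3804
Distance to target:
d = sqrt((1.2 - -10.2992)^2 + (2.3 - -1.3804)^2)
= sqrt(132.2313 + 13.5457)
= 12.0738 m


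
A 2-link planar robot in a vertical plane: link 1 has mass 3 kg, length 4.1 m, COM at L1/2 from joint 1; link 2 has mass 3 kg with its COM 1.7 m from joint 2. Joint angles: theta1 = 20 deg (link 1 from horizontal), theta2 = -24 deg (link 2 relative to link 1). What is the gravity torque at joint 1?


Horizontal distance from joint 1 to link-1 COM:
  x_c1 = (L1/2)*cos(t1) = 2.05 * 0.9397 = 1.9264 m
Horizontal distance from joint 1 to link-2 COM:
  x_c2 = L1*cos(t1) + Lc2*cos(t1+t2)
       = 4.1*0.9397 + 1.7*0.9976 = 5.5486 m
tau1 = m1*g*x_c1 + m2*g*x_c2
     = 3*9.81*1.9264 + 3*9.81*5.5486
     = 56.6931 + 163.2953
     = 219.9883 Nm


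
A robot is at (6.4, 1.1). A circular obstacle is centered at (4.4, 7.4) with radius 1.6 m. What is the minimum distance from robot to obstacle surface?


center_dist = sqrt((6.4-4.4)^2 + (1.1-7.4)^2)
= sqrt(4.0 + 39.69)
= 6.6098
min_dist = center_dist - radius = 6.6098 - 1.6 = 5.0098 m


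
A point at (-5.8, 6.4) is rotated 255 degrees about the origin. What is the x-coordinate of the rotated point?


x' = x*cos(theta) - y*sin(theta)
cos(255 deg) = -0.2588, sin(255 deg) = -0.9659
x' = -5.8 * -0.2588 - 6.4 * -0.9659
= 1.5012 - -6.1819
= 7.6831


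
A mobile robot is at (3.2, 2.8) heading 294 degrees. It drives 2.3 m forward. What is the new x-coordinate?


x_new = x0 + d*cos(theta)
= 3.2 + 2.3*cos(294)
= 3.2 + 0.9355
= 4.1355


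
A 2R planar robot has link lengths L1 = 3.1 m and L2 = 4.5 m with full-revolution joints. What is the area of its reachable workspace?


r_max = L1 + L2 = 7.6 m
r_min = |L1 - L2| = 1.4 m
Area = pi*(r_max^2 - r_min^2)
= pi*(57.76 - 1.96)
= pi * 55.8
= 175.3009 m^2


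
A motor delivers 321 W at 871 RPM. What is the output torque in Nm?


omega = 871 * 2*pi/60 = 91.2109 rad/s
tau = P / omega = 321 / 91.2109
= 3.5193 Nm


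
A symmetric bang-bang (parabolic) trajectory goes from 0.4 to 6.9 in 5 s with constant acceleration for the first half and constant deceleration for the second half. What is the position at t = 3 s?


Symmetric rest-to-rest: each phase covers (pf-p0)/2 in time T/2. 0.5*a*(T/2)^2 = (pf-p0)/2 => a = 4*(pf-p0)/T^2
a = 4*(6.9-0.4)/5^2 = 1.04
t = 3 is in the deceleration phase (t > T/2).
p = pf - 0.5*a*(T-t)^2 = 6.9 - 0.5*1.04*2^2
= 4.82


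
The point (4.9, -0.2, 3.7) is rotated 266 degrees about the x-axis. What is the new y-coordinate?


Rotation about x-axis: y' = y*cos(theta) - z*sin(theta)
= -0.2 * -0.0698 - 3.7 * -0.9976
= 3.7049


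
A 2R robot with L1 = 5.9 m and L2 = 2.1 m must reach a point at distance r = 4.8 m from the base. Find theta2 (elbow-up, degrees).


cos(theta2) = (r^2 - L1^2 - L2^2) / (2*L1*L2)
cos(theta2) = (23.04 - 34.81 - 4.41) / 24.78
cos(theta2) = -0.652946
theta2 = 130.7641 degrees


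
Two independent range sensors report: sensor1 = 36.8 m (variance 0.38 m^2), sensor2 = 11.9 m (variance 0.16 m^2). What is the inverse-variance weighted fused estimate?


w1 = (1/var1) / (1/var1 + 1/var2)
   = 2.6316 / (2.6316 + 6.25) = 0.2963
w2 = 1 - w1 = 0.7037
fused = w1*s1 + w2*s2 = 10.9037 + 8.3741
= 19.2778 m


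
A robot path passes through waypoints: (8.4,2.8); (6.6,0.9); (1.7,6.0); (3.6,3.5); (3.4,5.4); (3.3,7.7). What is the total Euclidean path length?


Segment lengths:
  seg1 = sqrt((-1.8)^2 + (-1.9)^2) = 2.6173
  seg2 = sqrt((-4.9)^2 + (5.1)^2) = 7.0725
  seg3 = sqrt((1.9)^2 + (-2.5)^2) = 3.1401
  seg4 = sqrt((-0.2)^2 + (1.9)^2) = 1.9105
  seg5 = sqrt((-0.1)^2 + (2.3)^2) = 2.3022
Total = 17.0425


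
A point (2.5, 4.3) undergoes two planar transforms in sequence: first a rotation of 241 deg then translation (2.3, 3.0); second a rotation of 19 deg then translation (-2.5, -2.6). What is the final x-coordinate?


After transform 1:
x1 = cos(241)*2.5 - sin(241)*4.3 + 2.3 = 4.8488
y1 = sin(241)*2.5 + cos(241)*4.3 + 3.0 = -1.2712
After transform 2:
x2 = cos(19)*4.8488 - sin(19)*-1.2712 + -2.5
= 2.4985


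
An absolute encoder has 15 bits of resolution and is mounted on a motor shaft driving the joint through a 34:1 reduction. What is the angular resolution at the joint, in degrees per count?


counts = 2^15 = 32768
effective counts at joint = 32768 * 34 = 1114112
resolution = 360 / 1114112
= 3.2313e-04 deg/count


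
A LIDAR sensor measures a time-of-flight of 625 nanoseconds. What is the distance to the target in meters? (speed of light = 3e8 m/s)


tof = 625 ns = 6.25e-07 s
dist = c * tof / 2
= 3e8 * 6.25e-07 / 2
= 93.75 m


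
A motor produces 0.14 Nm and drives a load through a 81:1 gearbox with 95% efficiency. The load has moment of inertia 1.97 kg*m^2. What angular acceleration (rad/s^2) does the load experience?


tau_out = tau_motor * N * eta
= 0.14 * 81 * 0.95 = 10.773 Nm
alpha = tau_out / I = 10.773 / 1.97
= 5.4685 rad/s^2


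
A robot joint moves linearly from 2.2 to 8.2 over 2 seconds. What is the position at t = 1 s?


s = t/T = 1/2 = 0.5
p(t) = p0 + (pf-p0)*s
= 2.2 + (8.2 - 2.2) * 0.5
= 5.2


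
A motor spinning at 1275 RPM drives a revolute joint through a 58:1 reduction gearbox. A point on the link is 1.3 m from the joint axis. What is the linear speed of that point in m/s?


omega_motor = 1275 * 2*pi/60 = 133.5177 rad/s
omega_joint = omega_motor / 58 = 2.302 rad/s
v = omega_joint * r = 2.302 * 1.3
= 2.9926 m/s


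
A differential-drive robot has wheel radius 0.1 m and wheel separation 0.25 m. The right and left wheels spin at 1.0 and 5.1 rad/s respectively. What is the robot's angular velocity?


vR = r*wR = 0.1*1.0 = 0.1 m/s
vL = r*wL = 0.1*5.1 = 0.51 m/s
v = (vR+vL)/2 = 0.305 m/s
omega = (vR-vL)/L = -1.64 rad/s
angular velocity = -1.64 rad/s


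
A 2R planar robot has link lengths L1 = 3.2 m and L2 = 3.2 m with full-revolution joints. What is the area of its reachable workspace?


r_max = L1 + L2 = 6.4 m
r_min = |L1 - L2| = 0.0 m
Area = pi*(r_max^2 - r_min^2)
= pi*(40.96 - 0.0)
= pi * 40.96
= 128.6796 m^2


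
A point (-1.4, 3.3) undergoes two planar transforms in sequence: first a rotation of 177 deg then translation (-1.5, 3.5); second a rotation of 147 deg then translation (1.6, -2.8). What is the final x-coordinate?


After transform 1:
x1 = cos(177)*-1.4 - sin(177)*3.3 + -1.5 = -0.2746
y1 = sin(177)*-1.4 + cos(177)*3.3 + 3.5 = 0.1313
After transform 2:
x2 = cos(147)*-0.2746 - sin(147)*0.1313 + 1.6
= 1.7588


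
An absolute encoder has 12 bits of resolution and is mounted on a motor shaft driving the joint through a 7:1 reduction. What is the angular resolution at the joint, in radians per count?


counts = 2^12 = 4096
effective counts at joint = 4096 * 7 = 28672
resolution = 2*pi / 28672
= 2.1914e-04 rad/count


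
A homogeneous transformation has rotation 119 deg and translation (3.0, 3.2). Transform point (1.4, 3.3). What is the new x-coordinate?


x' = cos(theta)*px - sin(theta)*py + tx
= -0.4848*1.4 - 0.8746*3.3 + 3.0
= -0.565


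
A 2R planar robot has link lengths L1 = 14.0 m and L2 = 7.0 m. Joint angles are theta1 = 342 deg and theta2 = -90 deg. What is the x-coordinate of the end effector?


Convert angles to radians: theta1 = 5.969, theta2 = -1.5708
x = L1*cos(theta1) + L2*cos(theta1+theta2)
x = 13.3148 + -2.1631
x = 11.1517


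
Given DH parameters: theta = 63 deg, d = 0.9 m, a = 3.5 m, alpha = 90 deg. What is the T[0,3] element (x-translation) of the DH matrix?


T[0,3] = a * cos(theta)
= 3.5 * cos(63 deg)
= 3.5 * 0.454
= 1.589


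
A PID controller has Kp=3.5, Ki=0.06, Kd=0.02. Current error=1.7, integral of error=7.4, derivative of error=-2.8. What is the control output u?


u = Kp*e + Ki*int(e) + Kd*de/dt
= 3.5*1.7 + 0.06*7.4 + 0.02*(-2.8)
= 5.95 + 0.444 + -0.056
= 6.338


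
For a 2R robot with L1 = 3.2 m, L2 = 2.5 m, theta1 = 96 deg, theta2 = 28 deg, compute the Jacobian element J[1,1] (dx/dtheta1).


J[1,1] = -L1*sin(t1) - L2*sin(t1+t2)
= -3.2*sin(96) - 2.5*sin(124)
= -5.2551


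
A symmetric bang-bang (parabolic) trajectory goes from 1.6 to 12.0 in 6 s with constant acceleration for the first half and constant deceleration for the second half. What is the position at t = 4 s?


Symmetric rest-to-rest: each phase covers (pf-p0)/2 in time T/2. 0.5*a*(T/2)^2 = (pf-p0)/2 => a = 4*(pf-p0)/T^2
a = 4*(12.0-1.6)/6^2 = 1.1556
t = 4 is in the deceleration phase (t > T/2).
p = pf - 0.5*a*(T-t)^2 = 12.0 - 0.5*1.1556*2^2
= 9.6889


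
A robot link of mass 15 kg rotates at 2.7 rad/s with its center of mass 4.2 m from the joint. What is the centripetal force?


F = m * omega^2 * r
= 15 * 2.7^2 * 4.2
= 15 * 7.29 * 4.2
= 459.27 N


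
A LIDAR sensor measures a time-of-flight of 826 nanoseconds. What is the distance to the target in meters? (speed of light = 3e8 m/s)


tof = 826 ns = 8.26e-07 s
dist = c * tof / 2
= 3e8 * 8.26e-07 / 2
= 123.9 m


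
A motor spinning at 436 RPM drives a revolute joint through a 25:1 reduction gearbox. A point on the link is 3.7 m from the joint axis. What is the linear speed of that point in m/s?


omega_motor = 436 * 2*pi/60 = 45.6578 rad/s
omega_joint = omega_motor / 25 = 1.8263 rad/s
v = omega_joint * r = 1.8263 * 3.7
= 6.7574 m/s


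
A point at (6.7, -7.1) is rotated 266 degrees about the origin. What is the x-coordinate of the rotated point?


x' = x*cos(theta) - y*sin(theta)
cos(266 deg) = -0.0698, sin(266 deg) = -0.9976
x' = 6.7 * -0.0698 - -7.1 * -0.9976
= -0.4674 - 7.0827
= -7.5501


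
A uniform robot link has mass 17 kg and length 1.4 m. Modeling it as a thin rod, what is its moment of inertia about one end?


I = (1/3) * m * L^2
= (1/3) * 17 * 1.4^2
= 0.333333 * 17 * 1.96
= 11.1067 kg*m^2


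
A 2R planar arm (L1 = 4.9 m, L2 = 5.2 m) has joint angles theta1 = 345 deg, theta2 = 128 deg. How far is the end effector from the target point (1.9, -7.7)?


End effector via forward kinematics:
x = L1*cos(t1) + L2*cos(t1+t2) = 2.7012
y = L1*sin(t1) + L2*sin(t1+t2) = 3.5184
Distance to target:
d = sqrt((1.9 - 2.7012)^2 + (-7.7 - 3.5184)^2)
= sqrt(0.642 + 125.8528)
= 11.247 m


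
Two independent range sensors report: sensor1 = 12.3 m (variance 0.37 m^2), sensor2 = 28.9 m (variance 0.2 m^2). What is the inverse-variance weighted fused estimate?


w1 = (1/var1) / (1/var1 + 1/var2)
   = 2.7027 / (2.7027 + 5.0) = 0.3509
w2 = 1 - w1 = 0.6491
fused = w1*s1 + w2*s2 = 4.3158 + 18.7596
= 23.0754 m


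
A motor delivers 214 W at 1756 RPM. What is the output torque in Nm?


omega = 1756 * 2*pi/60 = 183.8879 rad/s
tau = P / omega = 214 / 183.8879
= 1.1638 Nm


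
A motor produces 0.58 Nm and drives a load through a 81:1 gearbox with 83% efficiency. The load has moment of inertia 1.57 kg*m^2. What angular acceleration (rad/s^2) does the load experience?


tau_out = tau_motor * N * eta
= 0.58 * 81 * 0.83 = 38.9934 Nm
alpha = tau_out / I = 38.9934 / 1.57
= 24.8366 rad/s^2


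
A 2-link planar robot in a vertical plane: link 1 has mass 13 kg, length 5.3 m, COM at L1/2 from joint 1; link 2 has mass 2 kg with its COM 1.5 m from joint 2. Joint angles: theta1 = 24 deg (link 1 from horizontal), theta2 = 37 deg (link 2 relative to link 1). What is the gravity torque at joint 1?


Horizontal distance from joint 1 to link-1 COM:
  x_c1 = (L1/2)*cos(t1) = 2.65 * 0.9135 = 2.4209 m
Horizontal distance from joint 1 to link-2 COM:
  x_c2 = L1*cos(t1) + Lc2*cos(t1+t2)
       = 5.3*0.9135 + 1.5*0.4848 = 5.569 m
tau1 = m1*g*x_c1 + m2*g*x_c2
     = 13*9.81*2.4209 + 2*9.81*5.569
     = 308.7368 + 109.2639
     = 418.0007 Nm


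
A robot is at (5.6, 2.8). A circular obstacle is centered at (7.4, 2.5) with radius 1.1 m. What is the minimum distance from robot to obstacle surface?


center_dist = sqrt((5.6-7.4)^2 + (2.8-2.5)^2)
= sqrt(3.24 + 0.09)
= 1.8248
min_dist = center_dist - radius = 1.8248 - 1.1 = 0.7248 m


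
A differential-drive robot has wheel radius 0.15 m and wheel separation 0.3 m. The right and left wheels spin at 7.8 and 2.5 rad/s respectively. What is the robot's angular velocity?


vR = r*wR = 0.15*7.8 = 1.17 m/s
vL = r*wL = 0.15*2.5 = 0.375 m/s
v = (vR+vL)/2 = 0.7725 m/s
omega = (vR-vL)/L = 2.65 rad/s
angular velocity = 2.65 rad/s


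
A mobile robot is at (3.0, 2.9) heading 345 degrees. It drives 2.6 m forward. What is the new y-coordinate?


y_new = y0 + d*sin(theta)
= 2.9 + 2.6*sin(345)
= 2.9 + -0.6729
= 2.2271


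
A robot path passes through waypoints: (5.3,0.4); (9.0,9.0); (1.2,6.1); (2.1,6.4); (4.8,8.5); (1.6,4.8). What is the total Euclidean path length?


Segment lengths:
  seg1 = sqrt((3.7)^2 + (8.6)^2) = 9.3622
  seg2 = sqrt((-7.8)^2 + (-2.9)^2) = 8.3217
  seg3 = sqrt((0.9)^2 + (0.3)^2) = 0.9487
  seg4 = sqrt((2.7)^2 + (2.1)^2) = 3.4205
  seg5 = sqrt((-3.2)^2 + (-3.7)^2) = 4.8918
Total = 26.9449


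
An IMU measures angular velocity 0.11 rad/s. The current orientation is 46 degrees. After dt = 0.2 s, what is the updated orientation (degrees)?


delta_theta = w * dt = 0.11 * 0.2 = 0.022 rad
= 1.2605 deg
theta_new = 46 + 1.2605 = 47.2605 deg


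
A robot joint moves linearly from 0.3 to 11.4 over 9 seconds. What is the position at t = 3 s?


s = t/T = 3/9 = 0.3333
p(t) = p0 + (pf-p0)*s
= 0.3 + (11.4 - 0.3) * 0.3333
= 4.0


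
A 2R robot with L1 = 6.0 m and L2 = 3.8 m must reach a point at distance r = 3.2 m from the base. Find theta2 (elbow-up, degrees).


cos(theta2) = (r^2 - L1^2 - L2^2) / (2*L1*L2)
cos(theta2) = (10.24 - 36.0 - 14.44) / 45.6
cos(theta2) = -0.881579
theta2 = 151.8334 degrees


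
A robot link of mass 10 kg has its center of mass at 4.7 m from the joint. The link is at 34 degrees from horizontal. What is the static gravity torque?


tau = m*g*L*cos(angle)
= 10 * 9.81 * 4.7 * cos(34 deg)
= 10 * 9.81 * 4.7 * 0.829
= 382.2444 Nm


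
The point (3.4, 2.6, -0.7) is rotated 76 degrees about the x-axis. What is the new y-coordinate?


Rotation about x-axis: y' = y*cos(theta) - z*sin(theta)
= 2.6 * 0.2419 - -0.7 * 0.9703
= 1.3082


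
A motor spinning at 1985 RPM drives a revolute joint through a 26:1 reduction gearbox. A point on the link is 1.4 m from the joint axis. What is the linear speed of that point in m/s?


omega_motor = 1985 * 2*pi/60 = 207.8687 rad/s
omega_joint = omega_motor / 26 = 7.995 rad/s
v = omega_joint * r = 7.995 * 1.4
= 11.1929 m/s


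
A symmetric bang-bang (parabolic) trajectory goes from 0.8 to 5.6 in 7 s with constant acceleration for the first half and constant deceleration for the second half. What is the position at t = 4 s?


Symmetric rest-to-rest: each phase covers (pf-p0)/2 in time T/2. 0.5*a*(T/2)^2 = (pf-p0)/2 => a = 4*(pf-p0)/T^2
a = 4*(5.6-0.8)/7^2 = 0.3918
t = 4 is in the deceleration phase (t > T/2).
p = pf - 0.5*a*(T-t)^2 = 5.6 - 0.5*0.3918*3^2
= 3.8367


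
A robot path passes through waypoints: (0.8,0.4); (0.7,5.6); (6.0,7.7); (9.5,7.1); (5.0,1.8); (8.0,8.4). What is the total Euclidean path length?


Segment lengths:
  seg1 = sqrt((-0.1)^2 + (5.2)^2) = 5.201
  seg2 = sqrt((5.3)^2 + (2.1)^2) = 5.7009
  seg3 = sqrt((3.5)^2 + (-0.6)^2) = 3.5511
  seg4 = sqrt((-4.5)^2 + (-5.3)^2) = 6.9527
  seg5 = sqrt((3.0)^2 + (6.6)^2) = 7.2498
Total = 28.6554


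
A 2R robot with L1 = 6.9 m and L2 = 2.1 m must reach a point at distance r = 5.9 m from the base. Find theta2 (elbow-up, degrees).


cos(theta2) = (r^2 - L1^2 - L2^2) / (2*L1*L2)
cos(theta2) = (34.81 - 47.61 - 4.41) / 28.98
cos(theta2) = -0.593858
theta2 = 126.4313 degrees


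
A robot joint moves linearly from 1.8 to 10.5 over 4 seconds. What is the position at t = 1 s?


s = t/T = 1/4 = 0.25
p(t) = p0 + (pf-p0)*s
= 1.8 + (10.5 - 1.8) * 0.25
= 3.975


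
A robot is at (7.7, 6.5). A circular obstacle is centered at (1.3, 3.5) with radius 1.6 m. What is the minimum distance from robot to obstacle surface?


center_dist = sqrt((7.7-1.3)^2 + (6.5-3.5)^2)
= sqrt(40.96 + 9.0)
= 7.0682
min_dist = center_dist - radius = 7.0682 - 1.6 = 5.4682 m


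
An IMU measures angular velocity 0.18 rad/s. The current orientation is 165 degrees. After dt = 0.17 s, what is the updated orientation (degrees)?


delta_theta = w * dt = 0.18 * 0.17 = 0.0306 rad
= 1.7533 deg
theta_new = 165 + 1.7533 = 166.7533 deg


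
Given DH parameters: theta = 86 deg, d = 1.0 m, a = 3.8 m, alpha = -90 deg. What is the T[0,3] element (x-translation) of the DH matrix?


T[0,3] = a * cos(theta)
= 3.8 * cos(86 deg)
= 3.8 * 0.0698
= 0.2651


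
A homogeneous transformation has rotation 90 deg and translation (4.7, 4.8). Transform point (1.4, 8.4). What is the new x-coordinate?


x' = cos(theta)*px - sin(theta)*py + tx
= 0.0*1.4 - 1.0*8.4 + 4.7
= -3.7


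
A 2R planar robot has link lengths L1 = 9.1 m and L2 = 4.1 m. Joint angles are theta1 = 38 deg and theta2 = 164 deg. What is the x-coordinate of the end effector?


Convert angles to radians: theta1 = 0.6632, theta2 = 2.8623
x = L1*cos(theta1) + L2*cos(theta1+theta2)
x = 7.1709 + -3.8015
x = 3.3694


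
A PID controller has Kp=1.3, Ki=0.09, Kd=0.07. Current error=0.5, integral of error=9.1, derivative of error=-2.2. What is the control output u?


u = Kp*e + Ki*int(e) + Kd*de/dt
= 1.3*0.5 + 0.09*9.1 + 0.07*(-2.2)
= 0.65 + 0.819 + -0.154
= 1.315


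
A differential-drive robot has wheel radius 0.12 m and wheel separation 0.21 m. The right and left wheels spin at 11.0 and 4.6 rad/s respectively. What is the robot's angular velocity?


vR = r*wR = 0.12*11.0 = 1.32 m/s
vL = r*wL = 0.12*4.6 = 0.552 m/s
v = (vR+vL)/2 = 0.936 m/s
omega = (vR-vL)/L = 3.6571 rad/s
angular velocity = 3.6571 rad/s


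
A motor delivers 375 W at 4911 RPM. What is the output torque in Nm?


omega = 4911 * 2*pi/60 = 514.2787 rad/s
tau = P / omega = 375 / 514.2787
= 0.7292 Nm


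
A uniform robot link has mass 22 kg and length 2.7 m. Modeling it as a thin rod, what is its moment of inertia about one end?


I = (1/3) * m * L^2
= (1/3) * 22 * 2.7^2
= 0.333333 * 22 * 7.29
= 53.46 kg*m^2


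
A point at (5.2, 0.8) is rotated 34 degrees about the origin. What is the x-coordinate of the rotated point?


x' = x*cos(theta) - y*sin(theta)
cos(34 deg) = 0.829, sin(34 deg) = 0.5592
x' = 5.2 * 0.829 - 0.8 * 0.5592
= 4.311 - 0.4474
= 3.8636


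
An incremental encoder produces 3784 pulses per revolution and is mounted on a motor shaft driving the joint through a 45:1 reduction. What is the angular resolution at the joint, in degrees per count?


counts per rev = 3784
effective counts at joint = 3784 * 45 = 170280
resolution = 360 / 170280
= 0.0021 deg/count


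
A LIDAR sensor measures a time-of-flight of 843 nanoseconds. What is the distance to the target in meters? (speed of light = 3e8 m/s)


tof = 843 ns = 8.43e-07 s
dist = c * tof / 2
= 3e8 * 8.43e-07 / 2
= 126.45 m


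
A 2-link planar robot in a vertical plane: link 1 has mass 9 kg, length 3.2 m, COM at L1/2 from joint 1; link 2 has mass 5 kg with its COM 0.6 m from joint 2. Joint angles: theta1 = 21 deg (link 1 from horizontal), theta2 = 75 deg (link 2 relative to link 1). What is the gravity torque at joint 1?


Horizontal distance from joint 1 to link-1 COM:
  x_c1 = (L1/2)*cos(t1) = 1.6 * 0.9336 = 1.4937 m
Horizontal distance from joint 1 to link-2 COM:
  x_c2 = L1*cos(t1) + Lc2*cos(t1+t2)
       = 3.2*0.9336 + 0.6*-0.1045 = 2.9247 m
tau1 = m1*g*x_c1 + m2*g*x_c2
     = 9*9.81*1.4937 + 5*9.81*2.9247
     = 131.8813 + 143.4585
     = 275.3398 Nm


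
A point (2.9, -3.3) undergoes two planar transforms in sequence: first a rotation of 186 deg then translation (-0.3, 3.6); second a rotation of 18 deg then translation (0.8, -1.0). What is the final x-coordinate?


After transform 1:
x1 = cos(186)*2.9 - sin(186)*-3.3 + -0.3 = -3.5291
y1 = sin(186)*2.9 + cos(186)*-3.3 + 3.6 = 6.5788
After transform 2:
x2 = cos(18)*-3.5291 - sin(18)*6.5788 + 0.8
= -4.5893


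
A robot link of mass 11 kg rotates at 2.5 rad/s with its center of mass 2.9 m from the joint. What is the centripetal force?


F = m * omega^2 * r
= 11 * 2.5^2 * 2.9
= 11 * 6.25 * 2.9
= 199.375 N


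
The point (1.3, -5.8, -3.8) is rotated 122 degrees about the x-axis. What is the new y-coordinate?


Rotation about x-axis: y' = y*cos(theta) - z*sin(theta)
= -5.8 * -0.5299 - -3.8 * 0.848
= 6.2961


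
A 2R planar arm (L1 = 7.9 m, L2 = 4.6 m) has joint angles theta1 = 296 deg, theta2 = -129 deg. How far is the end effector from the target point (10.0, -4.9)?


End effector via forward kinematics:
x = L1*cos(t1) + L2*cos(t1+t2) = -1.019
y = L1*sin(t1) + L2*sin(t1+t2) = -6.0657
Distance to target:
d = sqrt((10.0 - -1.019)^2 + (-4.9 - -6.0657)^2)
= sqrt(121.4177 + 1.3589)
= 11.0805 m


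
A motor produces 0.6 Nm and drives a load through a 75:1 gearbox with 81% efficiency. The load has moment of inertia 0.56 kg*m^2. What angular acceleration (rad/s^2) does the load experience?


tau_out = tau_motor * N * eta
= 0.6 * 75 * 0.81 = 36.45 Nm
alpha = tau_out / I = 36.45 / 0.56
= 65.0893 rad/s^2


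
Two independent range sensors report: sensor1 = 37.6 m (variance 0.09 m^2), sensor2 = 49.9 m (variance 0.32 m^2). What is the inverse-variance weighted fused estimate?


w1 = (1/var1) / (1/var1 + 1/var2)
   = 11.1111 / (11.1111 + 3.125) = 0.7805
w2 = 1 - w1 = 0.2195
fused = w1*s1 + w2*s2 = 29.3463 + 10.9537
= 40.3 m


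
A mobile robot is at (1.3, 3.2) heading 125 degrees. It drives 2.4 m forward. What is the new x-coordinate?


x_new = x0 + d*cos(theta)
= 1.3 + 2.4*cos(125)
= 1.3 + -1.3766
= -0.0766


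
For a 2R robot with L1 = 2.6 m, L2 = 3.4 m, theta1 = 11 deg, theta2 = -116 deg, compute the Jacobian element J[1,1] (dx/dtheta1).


J[1,1] = -L1*sin(t1) - L2*sin(t1+t2)
= -2.6*sin(11) - 3.4*sin(-105)
= 2.788


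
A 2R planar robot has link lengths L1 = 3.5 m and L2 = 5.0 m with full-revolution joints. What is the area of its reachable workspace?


r_max = L1 + L2 = 8.5 m
r_min = |L1 - L2| = 1.5 m
Area = pi*(r_max^2 - r_min^2)
= pi*(72.25 - 2.25)
= pi * 70.0
= 219.9115 m^2


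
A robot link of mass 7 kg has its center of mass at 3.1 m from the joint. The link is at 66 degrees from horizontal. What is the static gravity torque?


tau = m*g*L*cos(angle)
= 7 * 9.81 * 3.1 * cos(66 deg)
= 7 * 9.81 * 3.1 * 0.4067
= 86.5849 Nm


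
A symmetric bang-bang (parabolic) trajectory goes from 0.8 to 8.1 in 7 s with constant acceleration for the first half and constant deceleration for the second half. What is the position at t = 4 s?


Symmetric rest-to-rest: each phase covers (pf-p0)/2 in time T/2. 0.5*a*(T/2)^2 = (pf-p0)/2 => a = 4*(pf-p0)/T^2
a = 4*(8.1-0.8)/7^2 = 0.5959
t = 4 is in the deceleration phase (t > T/2).
p = pf - 0.5*a*(T-t)^2 = 8.1 - 0.5*0.5959*3^2
= 5.4184


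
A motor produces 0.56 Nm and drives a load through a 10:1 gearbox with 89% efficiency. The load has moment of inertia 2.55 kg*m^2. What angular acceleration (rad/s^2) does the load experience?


tau_out = tau_motor * N * eta
= 0.56 * 10 * 0.89 = 4.984 Nm
alpha = tau_out / I = 4.984 / 2.55
= 1.9545 rad/s^2


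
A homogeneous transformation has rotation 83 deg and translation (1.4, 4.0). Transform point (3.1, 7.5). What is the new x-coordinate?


x' = cos(theta)*px - sin(theta)*py + tx
= 0.1219*3.1 - 0.9925*7.5 + 1.4
= -5.6663


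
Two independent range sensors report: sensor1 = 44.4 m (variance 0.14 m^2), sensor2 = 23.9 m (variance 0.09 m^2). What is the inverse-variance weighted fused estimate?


w1 = (1/var1) / (1/var1 + 1/var2)
   = 7.1429 / (7.1429 + 11.1111) = 0.3913
w2 = 1 - w1 = 0.6087
fused = w1*s1 + w2*s2 = 17.3739 + 14.5478
= 31.9217 m


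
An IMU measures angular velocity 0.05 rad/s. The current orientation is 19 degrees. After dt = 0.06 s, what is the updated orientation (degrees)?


delta_theta = w * dt = 0.05 * 0.06 = 0.003 rad
= 0.1719 deg
theta_new = 19 + 0.1719 = 19.1719 deg


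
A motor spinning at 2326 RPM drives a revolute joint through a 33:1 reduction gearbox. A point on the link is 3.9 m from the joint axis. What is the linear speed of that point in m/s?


omega_motor = 2326 * 2*pi/60 = 243.5782 rad/s
omega_joint = omega_motor / 33 = 7.3812 rad/s
v = omega_joint * r = 7.3812 * 3.9
= 28.7865 m/s


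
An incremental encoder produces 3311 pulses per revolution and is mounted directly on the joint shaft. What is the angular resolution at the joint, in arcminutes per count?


counts per rev = 3311
resolution = 360*60 / 3311
= 6.5237 arcmin/count


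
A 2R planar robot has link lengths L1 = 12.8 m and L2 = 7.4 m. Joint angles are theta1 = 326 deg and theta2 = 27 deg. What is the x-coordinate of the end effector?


Convert angles to radians: theta1 = 5.6898, theta2 = 0.4712
x = L1*cos(theta1) + L2*cos(theta1+theta2)
x = 10.6117 + 7.3448
x = 17.9565


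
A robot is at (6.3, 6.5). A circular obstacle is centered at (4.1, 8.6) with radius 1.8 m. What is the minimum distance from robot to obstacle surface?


center_dist = sqrt((6.3-4.1)^2 + (6.5-8.6)^2)
= sqrt(4.84 + 4.41)
= 3.0414
min_dist = center_dist - radius = 3.0414 - 1.8 = 1.2414 m


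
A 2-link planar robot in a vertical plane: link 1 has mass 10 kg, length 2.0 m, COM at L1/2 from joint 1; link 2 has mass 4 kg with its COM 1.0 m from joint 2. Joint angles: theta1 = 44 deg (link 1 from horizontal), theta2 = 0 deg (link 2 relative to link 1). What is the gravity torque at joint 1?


Horizontal distance from joint 1 to link-1 COM:
  x_c1 = (L1/2)*cos(t1) = 1.0 * 0.7193 = 0.7193 m
Horizontal distance from joint 1 to link-2 COM:
  x_c2 = L1*cos(t1) + Lc2*cos(t1+t2)
       = 2.0*0.7193 + 1.0*0.7193 = 2.158 m
tau1 = m1*g*x_c1 + m2*g*x_c2
     = 10*9.81*0.7193 + 4*9.81*2.158
     = 70.5672 + 84.6807
     = 155.2479 Nm


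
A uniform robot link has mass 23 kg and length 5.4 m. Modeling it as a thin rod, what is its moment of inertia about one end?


I = (1/3) * m * L^2
= (1/3) * 23 * 5.4^2
= 0.333333 * 23 * 29.16
= 223.56 kg*m^2


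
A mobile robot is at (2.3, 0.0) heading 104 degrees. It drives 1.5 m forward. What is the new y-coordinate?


y_new = y0 + d*sin(theta)
= 0.0 + 1.5*sin(104)
= 0.0 + 1.4554
= 1.4554


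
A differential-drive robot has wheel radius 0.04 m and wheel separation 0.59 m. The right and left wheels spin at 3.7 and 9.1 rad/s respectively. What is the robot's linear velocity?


vR = r*wR = 0.04*3.7 = 0.148 m/s
vL = r*wL = 0.04*9.1 = 0.364 m/s
v = (vR+vL)/2 = 0.256 m/s
omega = (vR-vL)/L = -0.3661 rad/s
linear velocity = 0.256 m/s


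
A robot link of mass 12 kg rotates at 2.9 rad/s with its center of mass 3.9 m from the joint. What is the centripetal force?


F = m * omega^2 * r
= 12 * 2.9^2 * 3.9
= 12 * 8.41 * 3.9
= 393.588 N


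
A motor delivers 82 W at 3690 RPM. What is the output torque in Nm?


omega = 3690 * 2*pi/60 = 386.4159 rad/s
tau = P / omega = 82 / 386.4159
= 0.2122 Nm


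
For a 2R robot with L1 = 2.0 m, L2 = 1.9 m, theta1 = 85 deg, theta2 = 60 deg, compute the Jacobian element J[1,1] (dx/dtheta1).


J[1,1] = -L1*sin(t1) - L2*sin(t1+t2)
= -2.0*sin(85) - 1.9*sin(145)
= -3.0822


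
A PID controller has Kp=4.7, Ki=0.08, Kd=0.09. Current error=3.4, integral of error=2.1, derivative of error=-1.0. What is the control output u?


u = Kp*e + Ki*int(e) + Kd*de/dt
= 4.7*3.4 + 0.08*2.1 + 0.09*(-1.0)
= 15.98 + 0.168 + -0.09
= 16.058


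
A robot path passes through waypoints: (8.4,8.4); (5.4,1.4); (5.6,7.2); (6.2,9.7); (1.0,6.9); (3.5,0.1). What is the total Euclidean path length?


Segment lengths:
  seg1 = sqrt((-3.0)^2 + (-7.0)^2) = 7.6158
  seg2 = sqrt((0.2)^2 + (5.8)^2) = 5.8034
  seg3 = sqrt((0.6)^2 + (2.5)^2) = 2.571
  seg4 = sqrt((-5.2)^2 + (-2.8)^2) = 5.9059
  seg5 = sqrt((2.5)^2 + (-6.8)^2) = 7.245
Total = 29.1411


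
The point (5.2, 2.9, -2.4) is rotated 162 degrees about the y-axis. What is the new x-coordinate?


Rotation about y-axis: x' = x*cos(theta) + z*sin(theta)
= 5.2 * -0.9511 + -2.4 * 0.309
= -5.6871


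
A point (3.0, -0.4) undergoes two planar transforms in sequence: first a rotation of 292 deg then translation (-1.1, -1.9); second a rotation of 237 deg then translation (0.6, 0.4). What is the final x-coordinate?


After transform 1:
x1 = cos(292)*3.0 - sin(292)*-0.4 + -1.1 = -0.3471
y1 = sin(292)*3.0 + cos(292)*-0.4 + -1.9 = -4.8314
After transform 2:
x2 = cos(237)*-0.3471 - sin(237)*-4.8314 + 0.6
= -3.2629


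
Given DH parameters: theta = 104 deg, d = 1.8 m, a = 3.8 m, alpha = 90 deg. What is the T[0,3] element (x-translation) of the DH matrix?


T[0,3] = a * cos(theta)
= 3.8 * cos(104 deg)
= 3.8 * -0.2419
= -0.9193


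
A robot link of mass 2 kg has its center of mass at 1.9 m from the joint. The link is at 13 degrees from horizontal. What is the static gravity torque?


tau = m*g*L*cos(angle)
= 2 * 9.81 * 1.9 * cos(13 deg)
= 2 * 9.81 * 1.9 * 0.9744
= 36.3226 Nm


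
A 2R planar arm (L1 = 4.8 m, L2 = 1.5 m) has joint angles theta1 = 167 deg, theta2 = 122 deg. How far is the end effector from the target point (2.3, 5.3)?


End effector via forward kinematics:
x = L1*cos(t1) + L2*cos(t1+t2) = -4.1886
y = L1*sin(t1) + L2*sin(t1+t2) = -0.3385
Distance to target:
d = sqrt((2.3 - -4.1886)^2 + (5.3 - -0.3385)^2)
= sqrt(42.1022 + 31.7928)
= 8.5962 m


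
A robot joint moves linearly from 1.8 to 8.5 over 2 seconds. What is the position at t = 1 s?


s = t/T = 1/2 = 0.5
p(t) = p0 + (pf-p0)*s
= 1.8 + (8.5 - 1.8) * 0.5
= 5.15


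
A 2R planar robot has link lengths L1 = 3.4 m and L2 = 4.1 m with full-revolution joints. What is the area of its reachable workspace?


r_max = L1 + L2 = 7.5 m
r_min = |L1 - L2| = 0.7 m
Area = pi*(r_max^2 - r_min^2)
= pi*(56.25 - 0.49)
= pi * 55.76
= 175.1752 m^2


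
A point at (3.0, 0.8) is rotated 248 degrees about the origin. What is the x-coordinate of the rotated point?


x' = x*cos(theta) - y*sin(theta)
cos(248 deg) = -0.3746, sin(248 deg) = -0.9272
x' = 3.0 * -0.3746 - 0.8 * -0.9272
= -1.1238 - -0.7417
= -0.3821


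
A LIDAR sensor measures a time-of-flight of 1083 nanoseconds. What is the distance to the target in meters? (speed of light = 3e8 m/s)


tof = 1083 ns = 1.083e-06 s
dist = c * tof / 2
= 3e8 * 1.083e-06 / 2
= 162.45 m


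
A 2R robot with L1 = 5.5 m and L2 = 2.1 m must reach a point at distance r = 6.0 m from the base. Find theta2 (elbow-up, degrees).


cos(theta2) = (r^2 - L1^2 - L2^2) / (2*L1*L2)
cos(theta2) = (36.0 - 30.25 - 4.41) / 23.1
cos(theta2) = 0.058009
theta2 = 86.6745 degrees


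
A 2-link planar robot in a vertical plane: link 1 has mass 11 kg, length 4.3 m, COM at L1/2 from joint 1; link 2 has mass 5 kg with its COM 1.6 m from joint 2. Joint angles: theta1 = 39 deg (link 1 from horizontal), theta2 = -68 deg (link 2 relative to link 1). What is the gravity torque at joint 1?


Horizontal distance from joint 1 to link-1 COM:
  x_c1 = (L1/2)*cos(t1) = 2.15 * 0.7771 = 1.6709 m
Horizontal distance from joint 1 to link-2 COM:
  x_c2 = L1*cos(t1) + Lc2*cos(t1+t2)
       = 4.3*0.7771 + 1.6*0.8746 = 4.7411 m
tau1 = m1*g*x_c1 + m2*g*x_c2
     = 11*9.81*1.6709 + 5*9.81*4.7411
     = 180.3029 + 232.5519
     = 412.8548 Nm


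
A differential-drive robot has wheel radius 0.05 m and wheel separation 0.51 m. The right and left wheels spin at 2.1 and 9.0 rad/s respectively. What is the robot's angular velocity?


vR = r*wR = 0.05*2.1 = 0.105 m/s
vL = r*wL = 0.05*9.0 = 0.45 m/s
v = (vR+vL)/2 = 0.2775 m/s
omega = (vR-vL)/L = -0.6765 rad/s
angular velocity = -0.6765 rad/s


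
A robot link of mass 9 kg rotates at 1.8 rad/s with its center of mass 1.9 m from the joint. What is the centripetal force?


F = m * omega^2 * r
= 9 * 1.8^2 * 1.9
= 9 * 3.24 * 1.9
= 55.404 N


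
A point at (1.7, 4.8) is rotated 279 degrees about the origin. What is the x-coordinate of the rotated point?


x' = x*cos(theta) - y*sin(theta)
cos(279 deg) = 0.1564, sin(279 deg) = -0.9877
x' = 1.7 * 0.1564 - 4.8 * -0.9877
= 0.2659 - -4.7409
= 5.0068


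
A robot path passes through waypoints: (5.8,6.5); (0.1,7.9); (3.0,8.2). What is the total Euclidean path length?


Segment lengths:
  seg1 = sqrt((-5.7)^2 + (1.4)^2) = 5.8694
  seg2 = sqrt((2.9)^2 + (0.3)^2) = 2.9155
Total = 8.7849


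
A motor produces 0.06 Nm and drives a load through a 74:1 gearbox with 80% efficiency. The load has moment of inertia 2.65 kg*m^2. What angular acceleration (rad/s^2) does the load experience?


tau_out = tau_motor * N * eta
= 0.06 * 74 * 0.8 = 3.552 Nm
alpha = tau_out / I = 3.552 / 2.65
= 1.3404 rad/s^2


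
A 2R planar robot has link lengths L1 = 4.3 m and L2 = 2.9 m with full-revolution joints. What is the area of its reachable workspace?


r_max = L1 + L2 = 7.2 m
r_min = |L1 - L2| = 1.4 m
Area = pi*(r_max^2 - r_min^2)
= pi*(51.84 - 1.96)
= pi * 49.88
= 156.7026 m^2


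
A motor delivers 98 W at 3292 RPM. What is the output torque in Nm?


omega = 3292 * 2*pi/60 = 344.7374 rad/s
tau = P / omega = 98 / 344.7374
= 0.2843 Nm


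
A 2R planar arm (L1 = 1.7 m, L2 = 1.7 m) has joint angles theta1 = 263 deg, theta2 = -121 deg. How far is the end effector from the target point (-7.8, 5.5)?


End effector via forward kinematics:
x = L1*cos(t1) + L2*cos(t1+t2) = -1.5468
y = L1*sin(t1) + L2*sin(t1+t2) = -0.6407
Distance to target:
d = sqrt((-7.8 - -1.5468)^2 + (5.5 - -0.6407)^2)
= sqrt(39.1026 + 37.7082)
= 8.7642 m
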